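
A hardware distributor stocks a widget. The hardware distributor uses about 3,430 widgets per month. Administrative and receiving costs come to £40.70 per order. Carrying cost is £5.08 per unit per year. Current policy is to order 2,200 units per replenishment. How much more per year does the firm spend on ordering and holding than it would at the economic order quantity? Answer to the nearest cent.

Annual demand D = 3,430 × 12 = 41,160.
EOQ = √(2DS/H) = √(2 × 41,160 × 40.7 / 5.08) ≈ 812.12.
Cost at Q* = (D/Q*)S + (Q*/2)H = √(2DSH) ≈ £4,125.55.
Cost at Q = 2,200: (41,160/2,200)×40.7 + (2,200/2)×5.08 = £761.46 + £5,588.00 = £6,349.46.
Excess = £6,349.46 − £4,125.55 = £2,223.91.

Extra cost ≈ £2,223.91 per year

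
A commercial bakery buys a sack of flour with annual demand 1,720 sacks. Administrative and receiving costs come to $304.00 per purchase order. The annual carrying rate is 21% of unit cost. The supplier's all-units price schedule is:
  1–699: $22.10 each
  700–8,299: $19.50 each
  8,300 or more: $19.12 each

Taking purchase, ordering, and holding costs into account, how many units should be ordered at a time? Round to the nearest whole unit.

Q* ≈ 700 sacks

Holding cost per unit per year at price C is H = 0.21·C.
For each price level, check whether its EOQ is feasible; otherwise the best quantity at that price is the breakpoint.
EOQ at $22.10 = 474.7 (feasible in tier 1): TC = 1,720×$22.10 + (1,720/474.7)×304 + (474.7/2)×0.21×$22.10 = $40,215.04.
EOQ at $19.50 = 505.3 < 700, so use break Q=700: TC = 1,720×$19.50 + (1,720/700.0)×304 + (700.0/2)×0.21×$19.50 = $35,720.22.
EOQ at $19.12 = 510.3 < 8300, so use break Q=8300: TC = 1,720×$19.12 + (1,720/8300.0)×304 + (8300.0/2)×0.21×$19.12 = $49,612.48.
Lowest total cost is $35,720.22 at Q = 700.0.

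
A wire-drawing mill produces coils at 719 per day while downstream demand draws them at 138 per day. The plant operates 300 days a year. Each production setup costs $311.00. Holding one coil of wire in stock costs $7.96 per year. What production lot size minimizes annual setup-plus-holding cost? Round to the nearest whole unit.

Q* ≈ 2,001 coils

Annual demand D = 138 × 300 = 41,400.
Production build-up factor (1 − d/p) = 1 − 138/719 = 0.8081.
Q* = √(2DS / (H(1 − d/p))) = √(2 × 41,400 × 311 / (7.96 × 0.8081)).
= √(25,750,800 / 6.4322) ≈ 2000.853.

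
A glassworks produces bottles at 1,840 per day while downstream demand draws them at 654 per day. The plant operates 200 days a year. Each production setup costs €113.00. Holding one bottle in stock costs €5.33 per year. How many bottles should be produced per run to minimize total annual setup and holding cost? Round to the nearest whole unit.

Q* ≈ 2,933 bottles

Annual demand D = 654 × 200 = 130,800.
Production build-up factor (1 − d/p) = 1 − 654/1,840 = 0.6446.
Q* = √(2DS / (H(1 − d/p))) = √(2 × 130,800 × 113 / (5.33 × 0.6446)).
= √(29,560,800 / 3.4355) ≈ 2933.331.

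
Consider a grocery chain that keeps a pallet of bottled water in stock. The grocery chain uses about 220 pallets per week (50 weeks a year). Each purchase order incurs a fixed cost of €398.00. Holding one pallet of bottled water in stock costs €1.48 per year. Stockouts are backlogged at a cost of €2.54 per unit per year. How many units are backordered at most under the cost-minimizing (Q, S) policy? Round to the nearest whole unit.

Annual demand D = 220 × 50 = 11,000.
With planned backorders, Q* = √(2DS/H) · √((H+B)/B).
√(2DS/H) = √(2 × 11,000 × 398 / 1.48) = 2432.327.
√((H+B)/B) = √((1.48+2.54)/2.54) = 1.2580.
Q* ≈ 3059.977.
S* = Q* · H/(H+B) = 3059.977 × 1.48/4.02 ≈ 1126.559.

S* ≈ 1,127 pallets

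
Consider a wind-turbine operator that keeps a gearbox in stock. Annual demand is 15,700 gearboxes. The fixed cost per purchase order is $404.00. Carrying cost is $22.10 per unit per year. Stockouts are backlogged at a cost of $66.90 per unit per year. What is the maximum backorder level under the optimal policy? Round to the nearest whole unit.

With planned backorders, Q* = √(2DS/H) · √((H+B)/B).
√(2DS/H) = √(2 × 15,700 × 404 / 22.1) = 757.634.
√((H+B)/B) = √((22.1+66.9)/66.9) = 1.1534.
Q* ≈ 873.859.
S* = Q* · H/(H+B) = 873.859 × 22.1/89 ≈ 216.992.

S* ≈ 217 gearboxes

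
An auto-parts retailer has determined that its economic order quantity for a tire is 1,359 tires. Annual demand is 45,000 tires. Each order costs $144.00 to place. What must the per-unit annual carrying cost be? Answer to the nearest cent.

H ≈ $7.02

Squaring Q* = √(2DS/H) gives Q*² = 2DS/H.
From Q* = √(2DS/H): H = 2DS / Q*² = 2 × 45,000 × 144 / 1,359² = 7.0172.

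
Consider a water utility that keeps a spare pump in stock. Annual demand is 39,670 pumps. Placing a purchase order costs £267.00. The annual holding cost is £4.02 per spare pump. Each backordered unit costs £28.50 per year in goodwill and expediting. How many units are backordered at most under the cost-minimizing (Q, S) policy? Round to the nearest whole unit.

With planned backorders, Q* = √(2DS/H) · √((H+B)/B).
√(2DS/H) = √(2 × 39,670 × 267 / 4.02) = 2295.560.
√((H+B)/B) = √((4.02+28.5)/28.5) = 1.0682.
Q* ≈ 2452.119.
S* = Q* · H/(H+B) = 2452.119 × 4.02/32.52 ≈ 303.122.

S* ≈ 303 pumps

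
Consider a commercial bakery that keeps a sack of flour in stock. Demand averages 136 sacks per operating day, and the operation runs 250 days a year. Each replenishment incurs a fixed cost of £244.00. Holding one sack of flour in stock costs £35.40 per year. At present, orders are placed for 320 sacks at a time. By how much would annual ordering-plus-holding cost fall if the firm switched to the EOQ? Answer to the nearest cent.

Annual demand D = 136 × 250 = 34,000.
EOQ = √(2DS/H) = √(2 × 34,000 × 244 / 35.4) ≈ 684.62.
Cost at Q* = (D/Q*)S + (Q*/2)H = √(2DSH) ≈ £24,235.45.
Cost at Q = 320: (34,000/320)×244 + (320/2)×35.4 = £25,925.00 + £5,664.00 = £31,589.00.
Excess = £31,589.00 − £24,235.45 = £7,353.55.

Extra cost ≈ £7,353.55 per year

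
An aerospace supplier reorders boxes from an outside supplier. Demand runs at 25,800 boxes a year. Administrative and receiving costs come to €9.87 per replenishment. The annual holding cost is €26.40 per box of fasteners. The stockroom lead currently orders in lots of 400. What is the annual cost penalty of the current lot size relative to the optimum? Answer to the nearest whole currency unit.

Extra cost ≈ €2,250 per year

EOQ = √(2DS/H) = √(2 × 25,800 × 9.87 / 26.4) ≈ 138.89.
Cost at Q* = (D/Q*)S + (Q*/2)H = √(2DSH) ≈ €3,666.78.
Cost at Q = 400: (25,800/400)×9.87 + (400/2)×26.4 = €636.61 + €5,280.00 = €5,916.61.
Excess = €5,916.61 − €3,666.78 = €2,249.83.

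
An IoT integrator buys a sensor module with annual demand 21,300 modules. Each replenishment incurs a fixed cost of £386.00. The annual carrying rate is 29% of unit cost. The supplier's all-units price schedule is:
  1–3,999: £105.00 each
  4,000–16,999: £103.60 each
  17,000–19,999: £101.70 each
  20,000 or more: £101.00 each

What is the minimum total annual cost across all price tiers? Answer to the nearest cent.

TC* ≈ £2,258,876.50

Holding cost per unit per year at price C is H = 0.29·C.
For each price level, check whether its EOQ is feasible; otherwise the best quantity at that price is the breakpoint.
EOQ at £105.00 = 734.9 (feasible in tier 1): TC = 21,300×£105.00 + (21,300/734.9)×386 + (734.9/2)×0.29×£105.00 = £2,258,876.50.
EOQ at £103.60 = 739.8 < 4000, so use break Q=4000: TC = 21,300×£103.60 + (21,300/4000.0)×386 + (4000.0/2)×0.29×£103.60 = £2,268,823.45.
EOQ at £101.70 = 746.7 < 17000, so use break Q=17000: TC = 21,300×£101.70 + (21,300/17000.0)×386 + (17000.0/2)×0.29×£101.70 = £2,417,384.14.
EOQ at £101.00 = 749.3 < 20000, so use break Q=20000: TC = 21,300×£101.00 + (21,300/20000.0)×386 + (20000.0/2)×0.29×£101.00 = £2,444,611.09.
Lowest total cost among the candidates is at Q = 734.9.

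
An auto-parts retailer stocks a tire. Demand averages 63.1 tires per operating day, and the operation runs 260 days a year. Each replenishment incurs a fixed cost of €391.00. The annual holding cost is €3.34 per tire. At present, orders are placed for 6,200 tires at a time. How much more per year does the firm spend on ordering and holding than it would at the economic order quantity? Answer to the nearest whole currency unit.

Extra cost ≈ €4,843 per year

Annual demand D = 63.1 × 260 = 16,406.
EOQ = √(2DS/H) = √(2 × 16,406 × 391 / 3.34) ≈ 1959.89.
Cost at Q* = (D/Q*)S + (Q*/2)H = √(2DSH) ≈ €6,546.03.
Cost at Q = 6,200: (16,406/6,200)×391 + (6,200/2)×3.34 = €1,034.64 + €10,354.00 = €11,388.64.
Excess = €11,388.64 − €6,546.03 = €4,842.61.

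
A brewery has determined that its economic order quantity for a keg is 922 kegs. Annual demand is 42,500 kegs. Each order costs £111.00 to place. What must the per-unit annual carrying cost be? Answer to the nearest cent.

H ≈ £11.10

The basic EOQ model gives Q* = √(2DS/H); rearrange for the unknown.
From Q* = √(2DS/H): H = 2DS / Q*² = 2 × 42,500 × 111 / 922² = 11.0989.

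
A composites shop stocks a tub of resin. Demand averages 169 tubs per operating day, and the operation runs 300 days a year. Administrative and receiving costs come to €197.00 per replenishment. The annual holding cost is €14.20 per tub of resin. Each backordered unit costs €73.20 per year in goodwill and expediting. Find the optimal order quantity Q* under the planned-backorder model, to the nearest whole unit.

Annual demand D = 169 × 300 = 50,700.
With planned backorders, Q* = √(2DS/H) · √((H+B)/B).
√(2DS/H) = √(2 × 50,700 × 197 / 14.2) = 1186.063.
√((H+B)/B) = √((14.2+73.2)/73.2) = 1.0927.
Q* ≈ 1296.009.

Q* ≈ 1,296 tubs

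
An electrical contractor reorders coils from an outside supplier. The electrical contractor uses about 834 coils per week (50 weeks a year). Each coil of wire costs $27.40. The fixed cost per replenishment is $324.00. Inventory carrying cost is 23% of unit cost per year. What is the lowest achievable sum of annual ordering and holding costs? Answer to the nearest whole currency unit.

TC* ≈ $13,050

Annual demand D = 834 × 50 = 41,700.
Holding cost H = 0.23 × $27.40 = $6.3020 per unit per year.
The optimal lot size = √(2DS/H) = √(2 × 41,700 × 324 / 6.302) ≈ 2070.70.
At the optimum the two cost components are equal, so total cost = 2·(Q*/2)H = Q*·H.
Minimum total = √(2DSH) = √(2 × 41,700 × 324 × 6.302) ≈ 13049.526.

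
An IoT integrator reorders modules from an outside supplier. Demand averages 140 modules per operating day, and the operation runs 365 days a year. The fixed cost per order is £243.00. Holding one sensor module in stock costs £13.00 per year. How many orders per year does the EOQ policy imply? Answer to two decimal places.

Annual demand D = 140 × 365 = 51,100.
Q* = √(2DS/H) = √(2 × 51,100 × 243 / 13) ≈ 1382.16.
Orders per year = D / Q* = 51,100 / 1382.16 ≈ 36.971.

N ≈ 36.97 orders per year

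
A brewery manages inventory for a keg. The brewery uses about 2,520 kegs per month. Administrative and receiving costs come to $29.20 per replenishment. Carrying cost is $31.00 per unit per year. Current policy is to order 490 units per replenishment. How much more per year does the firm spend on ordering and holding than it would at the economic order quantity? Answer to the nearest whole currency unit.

Extra cost ≈ $1,998 per year

Annual demand D = 2,520 × 12 = 30,240.
EOQ = √(2DS/H) = √(2 × 30,240 × 29.2 / 31) ≈ 238.68.
Cost at Q* = (D/Q*)S + (Q*/2)H = √(2DSH) ≈ $7,399.09.
Cost at Q = 490: (30,240/490)×29.2 + (490/2)×31 = $1,802.06 + $7,595.00 = $9,397.06.
Excess = $9,397.06 − $7,399.09 = $1,997.97.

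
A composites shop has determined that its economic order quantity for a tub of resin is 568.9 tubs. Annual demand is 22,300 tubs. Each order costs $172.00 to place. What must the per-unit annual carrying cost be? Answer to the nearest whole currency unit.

Invert the EOQ relation Q*² = 2DS/H.
From Q* = √(2DS/H): H = 2DS / Q*² = 2 × 22,300 × 172 / 568.9² = 23.7024.

H ≈ $24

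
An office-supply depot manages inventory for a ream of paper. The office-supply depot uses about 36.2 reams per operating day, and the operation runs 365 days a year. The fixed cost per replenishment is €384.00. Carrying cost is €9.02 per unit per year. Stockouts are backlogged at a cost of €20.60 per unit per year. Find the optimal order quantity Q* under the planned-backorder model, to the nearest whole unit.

Q* ≈ 1,272 reams

Annual demand D = 36.2 × 365 = 13,213.
With planned backorders, Q* = √(2DS/H) · √((H+B)/B).
√(2DS/H) = √(2 × 13,213 × 384 / 9.02) = 1060.665.
√((H+B)/B) = √((9.02+20.6)/20.6) = 1.1991.
Q* ≈ 1271.853.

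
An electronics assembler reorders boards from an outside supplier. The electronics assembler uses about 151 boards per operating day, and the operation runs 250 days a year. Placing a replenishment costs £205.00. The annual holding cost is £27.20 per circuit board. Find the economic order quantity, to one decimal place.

Annual demand D = 151 × 250 = 37,750.
EOQ = √(2DS / H) = √(2 × 37,750 × 205 / 27.2).
= √(15,477,500 / 27.2) = √569,025.7353 ≈ 754.338.

Q* ≈ 754.3 boards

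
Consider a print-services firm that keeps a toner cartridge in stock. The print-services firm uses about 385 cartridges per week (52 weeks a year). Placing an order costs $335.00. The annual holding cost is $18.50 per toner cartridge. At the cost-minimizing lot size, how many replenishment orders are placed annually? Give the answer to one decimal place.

N ≈ 23.5 orders per year

Annual demand D = 385 × 52 = 20,020.
Q* = √(2DS/H) = √(2 × 20,020 × 335 / 18.5) ≈ 851.50.
Orders per year = D / Q* = 20,020 / 851.50 ≈ 23.512.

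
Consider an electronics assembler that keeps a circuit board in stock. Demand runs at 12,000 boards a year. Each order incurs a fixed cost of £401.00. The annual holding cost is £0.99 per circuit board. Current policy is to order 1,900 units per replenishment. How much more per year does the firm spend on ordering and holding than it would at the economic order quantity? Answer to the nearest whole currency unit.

Extra cost ≈ £386 per year

EOQ = √(2DS/H) = √(2 × 12,000 × 401 / 0.99) ≈ 3117.89.
Cost at Q* = (D/Q*)S + (Q*/2)H = √(2DSH) ≈ £3,086.71.
Cost at Q = 1,900: (12,000/1,900)×401 + (1,900/2)×0.99 = £2,532.63 + £940.50 = £3,473.13.
Excess = £3,473.13 − £3,086.71 = £386.42.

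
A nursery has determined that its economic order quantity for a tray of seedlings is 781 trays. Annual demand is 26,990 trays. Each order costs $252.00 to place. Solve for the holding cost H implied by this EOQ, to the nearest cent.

Invert the EOQ relation Q*² = 2DS/H.
From Q* = √(2DS/H): H = 2DS / Q*² = 2 × 26,990 × 252 / 781² = 22.3014.

H ≈ $22.30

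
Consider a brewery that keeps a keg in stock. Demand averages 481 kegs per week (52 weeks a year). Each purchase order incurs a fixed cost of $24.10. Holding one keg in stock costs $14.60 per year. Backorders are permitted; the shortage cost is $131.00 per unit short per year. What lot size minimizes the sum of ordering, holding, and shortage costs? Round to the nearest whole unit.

Annual demand D = 481 × 52 = 25,012.
With planned backorders, Q* = √(2DS/H) · √((H+B)/B).
√(2DS/H) = √(2 × 25,012 × 24.1 / 14.6) = 287.357.
√((H+B)/B) = √((14.6+131)/131) = 1.0543.
Q* ≈ 302.947.

Q* ≈ 303 kegs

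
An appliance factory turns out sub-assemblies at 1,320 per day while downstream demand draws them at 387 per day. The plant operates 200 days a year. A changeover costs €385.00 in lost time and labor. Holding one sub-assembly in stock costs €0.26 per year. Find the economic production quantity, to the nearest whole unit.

Q* ≈ 18,008 sub-assemblies

Annual demand D = 387 × 200 = 77,400.
Production build-up factor (1 − d/p) = 1 − 387/1,320 = 0.7068.
Q* = √(2DS / (H(1 − d/p))) = √(2 × 77,400 × 385 / (0.26 × 0.7068)).
= √(59,598,000 / 0.1838) ≈ 18008.408.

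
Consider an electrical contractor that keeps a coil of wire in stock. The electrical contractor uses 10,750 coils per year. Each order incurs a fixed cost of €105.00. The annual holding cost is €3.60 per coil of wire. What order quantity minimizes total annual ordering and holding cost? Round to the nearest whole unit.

Q* ≈ 792 coils

EOQ = √(2DS / H) = √(2 × 10,750 × 105 / 3.6).
= √(2,257,500 / 3.6) = √627,083.3333 ≈ 791.886.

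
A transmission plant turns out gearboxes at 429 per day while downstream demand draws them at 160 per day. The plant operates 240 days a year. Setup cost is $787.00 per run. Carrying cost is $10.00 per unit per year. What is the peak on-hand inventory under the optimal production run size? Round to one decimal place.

I_max ≈ 1,946.8 gearboxes

Annual demand D = 160 × 240 = 38,400.
Production build-up factor (1 − d/p) = 1 − 160/429 = 0.6270.
Q* = √(2DS / (H(1 − d/p))) = √(2 × 38,400 × 787 / (10 × 0.6270)).
= √(60,441,600 / 6.2704) ≈ 3104.706.
Maximum inventory = Q*(1 − d/p) = 3104.706 × 0.6270 ≈ 1946.774.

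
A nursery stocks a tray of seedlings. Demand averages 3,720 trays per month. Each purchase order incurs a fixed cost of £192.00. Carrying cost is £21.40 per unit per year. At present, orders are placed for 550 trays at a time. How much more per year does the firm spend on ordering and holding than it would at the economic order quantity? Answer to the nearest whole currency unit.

Annual demand D = 3,720 × 12 = 44,640.
EOQ = √(2DS/H) = √(2 × 44,640 × 192 / 21.4) ≈ 895.00.
Cost at Q* = (D/Q*)S + (Q*/2)H = √(2DSH) ≈ £19,152.90.
Cost at Q = 550: (44,640/550)×192 + (550/2)×21.4 = £15,583.42 + £5,885.00 = £21,468.42.
Excess = £21,468.42 − £19,152.90 = £2,315.52.

Extra cost ≈ £2,316 per year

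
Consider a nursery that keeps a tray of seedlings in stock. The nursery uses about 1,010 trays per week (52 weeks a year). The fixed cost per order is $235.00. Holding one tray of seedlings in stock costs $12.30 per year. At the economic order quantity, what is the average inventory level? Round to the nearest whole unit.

Average inventory ≈ 708 trays

Annual demand D = 1,010 × 52 = 52,520.
EOQ = √(2DS/H) = √(2 × 52,520 × 235 / 12.3) ≈ 1416.64.
Average inventory = Q*/2 ≈ 1416.64 / 2 = 708.319.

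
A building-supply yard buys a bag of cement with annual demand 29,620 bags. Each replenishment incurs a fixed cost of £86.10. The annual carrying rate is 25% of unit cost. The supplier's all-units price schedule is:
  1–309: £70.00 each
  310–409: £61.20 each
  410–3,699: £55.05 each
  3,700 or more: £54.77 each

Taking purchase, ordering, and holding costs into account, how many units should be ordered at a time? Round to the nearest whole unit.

Holding cost per unit per year at price C is H = 0.25·C.
Candidates are each tier's EOQ (if it falls in that tier) and each price-break quantity.
Tier 1 (£70.00): EOQ = 539.9 exceeds tier's upper bound 309, so this tier is dominated.
Tier 2 (£61.20): EOQ = 577.4 exceeds tier's upper bound 409, so this tier is dominated.
EOQ at £55.05 = 608.8 (feasible in tier 3): TC = 29,620×£55.05 + (29,620/608.8)×86.1 + (608.8/2)×0.25×£55.05 = £1,638,959.34.
EOQ at £54.77 = 610.3 < 3700, so use break Q=3700: TC = 29,620×£54.77 + (29,620/3700.0)×86.1 + (3700.0/2)×0.25×£54.77 = £1,648,307.79.
Lowest total cost is £1,638,959.34 at Q = 608.8.

Q* ≈ 609 bags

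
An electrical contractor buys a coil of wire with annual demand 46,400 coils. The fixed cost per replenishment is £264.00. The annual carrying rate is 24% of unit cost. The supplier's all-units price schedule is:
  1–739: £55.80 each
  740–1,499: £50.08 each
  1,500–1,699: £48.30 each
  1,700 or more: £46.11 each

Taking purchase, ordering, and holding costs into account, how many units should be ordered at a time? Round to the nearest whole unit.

Q* ≈ 1,700 coils

Holding cost per unit per year at price C is H = 0.24·C.
Evaluate total cost at each tier's feasible EOQ or, if the EOQ is below the tier, at the tier's minimum quantity.
Tier 1 (£55.80): EOQ = 1352.5 exceeds tier's upper bound 739, so this tier is dominated.
EOQ at £50.08 = 1427.7 (feasible in tier 2): TC = 46,400×£50.08 + (46,400/1427.7)×264 + (1427.7/2)×0.24×£50.08 = £2,340,871.86.
EOQ at £48.30 = 1453.8 < 1500, so use break Q=1500: TC = 46,400×£48.30 + (46,400/1500.0)×264 + (1500.0/2)×0.24×£48.30 = £2,257,980.40.
EOQ at £46.11 = 1487.9 < 1700, so use break Q=1700: TC = 46,400×£46.11 + (46,400/1700.0)×264 + (1700.0/2)×0.24×£46.11 = £2,156,116.09.
Lowest total cost is £2,156,116.09 at Q = 1700.0.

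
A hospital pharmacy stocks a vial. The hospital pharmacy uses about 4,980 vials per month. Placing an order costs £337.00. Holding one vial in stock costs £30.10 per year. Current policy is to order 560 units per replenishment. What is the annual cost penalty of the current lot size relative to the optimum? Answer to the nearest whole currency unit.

Annual demand D = 4,980 × 12 = 59,760.
EOQ = √(2DS/H) = √(2 × 59,760 × 337 / 30.1) ≈ 1156.78.
Cost at Q* = (D/Q*)S + (Q*/2)H = √(2DSH) ≈ £34,819.18.
Cost at Q = 560: (59,760/560)×337 + (560/2)×30.1 = £35,962.71 + £8,428.00 = £44,390.71.
Excess = £44,390.71 − £34,819.18 = £9,571.54.

Extra cost ≈ £9,572 per year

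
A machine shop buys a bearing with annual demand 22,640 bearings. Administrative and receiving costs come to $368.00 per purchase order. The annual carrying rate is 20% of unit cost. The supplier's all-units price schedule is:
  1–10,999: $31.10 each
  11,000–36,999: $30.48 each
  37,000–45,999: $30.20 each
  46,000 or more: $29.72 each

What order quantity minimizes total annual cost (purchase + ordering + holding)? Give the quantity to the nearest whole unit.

Holding cost per unit per year at price C is H = 0.20·C.
Evaluate total cost at each tier's feasible EOQ or, if the EOQ is below the tier, at the tier's minimum quantity.
EOQ at $31.10 = 1636.7 (feasible in tier 1): TC = 22,640×$31.10 + (22,640/1636.7)×368 + (1636.7/2)×0.20×$31.10 = $714,284.58.
EOQ at $30.48 = 1653.3 < 11000, so use break Q=11000: TC = 22,640×$30.48 + (22,640/11000.0)×368 + (11000.0/2)×0.20×$30.48 = $724,352.61.
EOQ at $30.20 = 1661.0 < 37000, so use break Q=37000: TC = 22,640×$30.20 + (22,640/37000.0)×368 + (37000.0/2)×0.20×$30.20 = $795,693.18.
EOQ at $29.72 = 1674.3 < 46000, so use break Q=46000: TC = 22,640×$29.72 + (22,640/46000.0)×368 + (46000.0/2)×0.20×$29.72 = $809,753.92.
Lowest total cost is $714,284.58 at Q = 1636.7.

Q* ≈ 1,637 bearings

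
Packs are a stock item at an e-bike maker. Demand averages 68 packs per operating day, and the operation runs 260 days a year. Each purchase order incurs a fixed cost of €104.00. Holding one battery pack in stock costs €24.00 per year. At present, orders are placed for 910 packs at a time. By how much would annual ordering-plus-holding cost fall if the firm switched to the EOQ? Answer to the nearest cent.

Annual demand D = 68 × 260 = 17,680.
EOQ = √(2DS/H) = √(2 × 17,680 × 104 / 24) ≈ 391.44.
Cost at Q* = (D/Q*)S + (Q*/2)H = √(2DSH) ≈ €9,394.60.
Cost at Q = 910: (17,680/910)×104 + (910/2)×24 = €2,020.57 + €10,920.00 = €12,940.57.
Excess = €12,940.57 − €9,394.60 = €3,545.97.

Extra cost ≈ €3,545.97 per year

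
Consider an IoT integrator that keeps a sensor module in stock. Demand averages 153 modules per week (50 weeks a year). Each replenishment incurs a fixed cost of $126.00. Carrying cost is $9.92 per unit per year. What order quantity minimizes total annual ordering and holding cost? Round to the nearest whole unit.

Q* ≈ 441 modules

Annual demand D = 153 × 50 = 7,650.
EOQ = √(2DS / H) = √(2 × 7,650 × 126 / 9.92).
= √(1,927,800 / 9.92) = √194,334.6774 ≈ 440.834.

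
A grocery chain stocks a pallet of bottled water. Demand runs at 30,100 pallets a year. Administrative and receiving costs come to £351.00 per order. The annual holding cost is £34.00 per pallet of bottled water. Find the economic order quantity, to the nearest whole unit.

EOQ = √(2DS / H) = √(2 × 30,100 × 351 / 34).
= √(21,130,200 / 34) = √621,476.4706 ≈ 788.338.

Q* ≈ 788 pallets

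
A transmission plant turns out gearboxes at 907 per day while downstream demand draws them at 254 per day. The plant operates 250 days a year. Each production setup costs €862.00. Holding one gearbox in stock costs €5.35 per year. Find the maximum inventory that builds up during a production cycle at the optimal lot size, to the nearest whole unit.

Annual demand D = 254 × 250 = 63,500.
Production build-up factor (1 − d/p) = 1 − 254/907 = 0.7200.
Q* = √(2DS / (H(1 − d/p))) = √(2 × 63,500 × 862 / (5.35 × 0.7200)).
= √(109,474,000 / 3.8518) ≈ 5331.208.
Maximum inventory = Q*(1 − d/p) = 5331.208 × 0.7200 ≈ 3838.235.

I_max ≈ 3,838 gearboxes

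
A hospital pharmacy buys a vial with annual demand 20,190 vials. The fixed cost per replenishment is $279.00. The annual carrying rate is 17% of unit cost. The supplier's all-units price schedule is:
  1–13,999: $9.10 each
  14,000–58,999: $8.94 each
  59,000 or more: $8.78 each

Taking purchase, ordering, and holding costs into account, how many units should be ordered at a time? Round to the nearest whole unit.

Q* ≈ 2,699 vials

Holding cost per unit per year at price C is H = 0.17·C.
Evaluate total cost at each tier's feasible EOQ or, if the EOQ is below the tier, at the tier's minimum quantity.
EOQ at $9.10 = 2698.6 (feasible in tier 1): TC = 20,190×$9.10 + (20,190/2698.6)×279 + (2698.6/2)×0.17×$9.10 = $187,903.75.
EOQ at $8.94 = 2722.7 < 14000, so use break Q=14000: TC = 20,190×$8.94 + (20,190/14000.0)×279 + (14000.0/2)×0.17×$8.94 = $191,539.56.
EOQ at $8.78 = 2747.3 < 59000, so use break Q=59000: TC = 20,190×$8.78 + (20,190/59000.0)×279 + (59000.0/2)×0.17×$8.78 = $221,395.37.
Lowest total cost is $187,903.75 at Q = 2698.6.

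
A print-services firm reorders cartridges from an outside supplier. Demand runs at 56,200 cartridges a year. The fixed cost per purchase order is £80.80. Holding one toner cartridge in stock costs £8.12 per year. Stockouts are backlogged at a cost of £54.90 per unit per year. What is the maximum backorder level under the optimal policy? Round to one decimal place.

S* ≈ 146.0 cartridges

With planned backorders, Q* = √(2DS/H) · √((H+B)/B).
√(2DS/H) = √(2 × 56,200 × 80.8 / 8.12) = 1057.574.
√((H+B)/B) = √((8.12+54.9)/54.9) = 1.0714.
Q* ≈ 1133.089.
S* = Q* · H/(H+B) = 1133.089 × 8.12/63.02 ≈ 145.996.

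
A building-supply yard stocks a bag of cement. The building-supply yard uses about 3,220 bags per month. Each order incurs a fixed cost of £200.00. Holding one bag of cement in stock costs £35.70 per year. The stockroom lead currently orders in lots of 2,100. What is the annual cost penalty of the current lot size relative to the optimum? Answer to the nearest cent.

Annual demand D = 3,220 × 12 = 38,640.
EOQ = √(2DS/H) = √(2 × 38,640 × 200 / 35.7) ≈ 657.98.
Cost at Q* = (D/Q*)S + (Q*/2)H = √(2DSH) ≈ £23,489.98.
Cost at Q = 2,100: (38,640/2,100)×200 + (2,100/2)×35.7 = £3,680.00 + £37,485.00 = £41,165.00.
Excess = £41,165.00 − £23,489.98 = £17,675.02.

Extra cost ≈ £17,675.02 per year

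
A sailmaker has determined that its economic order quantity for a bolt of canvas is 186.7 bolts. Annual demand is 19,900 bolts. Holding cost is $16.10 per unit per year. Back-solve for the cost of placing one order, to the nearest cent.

S ≈ $14.10

Invert the EOQ relation Q*² = 2DS/H.
From Q* = √(2DS/H): S = Q*²H / (2D) = 186.7² × 16.1 / (2 × 19,900) = 14.1004.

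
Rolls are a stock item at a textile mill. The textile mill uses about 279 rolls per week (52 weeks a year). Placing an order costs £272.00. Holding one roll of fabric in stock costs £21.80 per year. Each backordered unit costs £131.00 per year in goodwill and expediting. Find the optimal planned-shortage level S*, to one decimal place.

S* ≈ 92.7 rolls

Annual demand D = 279 × 52 = 14,508.
With planned backorders, Q* = √(2DS/H) · √((H+B)/B).
√(2DS/H) = √(2 × 14,508 × 272 / 21.8) = 601.693.
√((H+B)/B) = √((21.8+131)/131) = 1.0800.
Q* ≈ 649.832.
S* = Q* · H/(H+B) = 649.832 × 21.8/152.8 ≈ 92.712.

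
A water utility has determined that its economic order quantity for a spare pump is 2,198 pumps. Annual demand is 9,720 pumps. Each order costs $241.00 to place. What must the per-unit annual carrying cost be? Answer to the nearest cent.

H ≈ $0.97

Invert the EOQ relation Q*² = 2DS/H.
From Q* = √(2DS/H): H = 2DS / Q*² = 2 × 9,720 × 241 / 2,198² = 0.9697.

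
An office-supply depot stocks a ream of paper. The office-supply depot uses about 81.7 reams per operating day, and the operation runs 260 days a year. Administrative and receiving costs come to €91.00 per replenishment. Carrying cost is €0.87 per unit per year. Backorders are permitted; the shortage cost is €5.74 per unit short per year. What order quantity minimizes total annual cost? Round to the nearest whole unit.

Annual demand D = 81.7 × 260 = 21,242.
With planned backorders, Q* = √(2DS/H) · √((H+B)/B).
√(2DS/H) = √(2 × 21,242 × 91 / 0.87) = 2108.015.
√((H+B)/B) = √((0.87+5.74)/5.74) = 1.0731.
Q* ≈ 2262.135.

Q* ≈ 2,262 reams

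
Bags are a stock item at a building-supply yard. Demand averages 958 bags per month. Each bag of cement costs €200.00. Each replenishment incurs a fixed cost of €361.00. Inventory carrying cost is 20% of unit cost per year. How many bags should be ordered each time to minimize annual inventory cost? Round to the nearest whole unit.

Q* ≈ 456 bags

Annual demand D = 958 × 12 = 11,496.
Holding cost H = 0.20 × €200.00 = €40.0000 per unit per year.
EOQ = √(2DS / H) = √(2 × 11,496 × 361 / 40).
= √(8,300,112 / 40) = √207,502.8 ≈ 455.525.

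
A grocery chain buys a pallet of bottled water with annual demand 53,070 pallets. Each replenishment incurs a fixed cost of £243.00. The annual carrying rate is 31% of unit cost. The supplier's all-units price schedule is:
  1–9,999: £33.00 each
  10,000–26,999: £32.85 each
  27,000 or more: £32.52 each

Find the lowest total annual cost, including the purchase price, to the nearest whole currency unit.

TC* ≈ £1,767,554

Holding cost per unit per year at price C is H = 0.31·C.
Candidates are each tier's EOQ (if it falls in that tier) and each price-break quantity.
EOQ at £33.00 = 1587.8 (feasible in tier 1): TC = 53,070×£33.00 + (53,070/1587.8)×243 + (1587.8/2)×0.31×£33.00 = £1,767,553.53.
EOQ at £32.85 = 1591.5 < 10000, so use break Q=10000: TC = 53,070×£32.85 + (53,070/10000.0)×243 + (10000.0/2)×0.31×£32.85 = £1,795,556.60.
EOQ at £32.52 = 1599.5 < 27000, so use break Q=27000: TC = 53,070×£32.52 + (53,070/27000.0)×243 + (27000.0/2)×0.31×£32.52 = £1,862,410.23.
Lowest total cost among the candidates is at Q = 1587.8.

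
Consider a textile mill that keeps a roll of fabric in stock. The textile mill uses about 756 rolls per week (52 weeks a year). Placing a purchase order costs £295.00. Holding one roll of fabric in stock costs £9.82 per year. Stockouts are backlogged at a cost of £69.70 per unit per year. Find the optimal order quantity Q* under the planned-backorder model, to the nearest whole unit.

Annual demand D = 756 × 52 = 39,312.
With planned backorders, Q* = √(2DS/H) · √((H+B)/B).
√(2DS/H) = √(2 × 39,312 × 295 / 9.82) = 1536.855.
√((H+B)/B) = √((9.82+69.7)/69.7) = 1.0681.
Q* ≈ 1641.552.

Q* ≈ 1,642 rolls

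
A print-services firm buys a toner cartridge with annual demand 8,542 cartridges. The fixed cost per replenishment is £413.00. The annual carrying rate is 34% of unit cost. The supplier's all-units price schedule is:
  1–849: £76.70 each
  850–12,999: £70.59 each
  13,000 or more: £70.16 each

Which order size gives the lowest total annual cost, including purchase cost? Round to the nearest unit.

Holding cost per unit per year at price C is H = 0.34·C.
For each price level, check whether its EOQ is feasible; otherwise the best quantity at that price is the breakpoint.
EOQ at £76.70 = 520.2 (feasible in tier 1): TC = 8,542×£76.70 + (8,542/520.2)×413 + (520.2/2)×0.34×£76.70 = £668,736.00.
EOQ at £70.59 = 542.2 < 850, so use break Q=850: TC = 8,542×£70.59 + (8,542/850.0)×413 + (850.0/2)×0.34×£70.59 = £617,330.44.
EOQ at £70.16 = 543.9 < 13000, so use break Q=13000: TC = 8,542×£70.16 + (8,542/13000.0)×413 + (13000.0/2)×0.34×£70.16 = £754,631.69.
Lowest total cost is £617,330.44 at Q = 850.0.

Q* ≈ 850 cartridges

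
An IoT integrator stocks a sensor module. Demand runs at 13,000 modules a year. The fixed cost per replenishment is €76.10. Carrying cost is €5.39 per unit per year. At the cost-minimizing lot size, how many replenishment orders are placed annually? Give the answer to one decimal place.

N ≈ 21.5 orders per year

Q* = √(2DS/H) = √(2 × 13,000 × 76.1 / 5.39) ≈ 605.88.
Orders per year = D / Q* = 13,000 / 605.88 ≈ 21.456.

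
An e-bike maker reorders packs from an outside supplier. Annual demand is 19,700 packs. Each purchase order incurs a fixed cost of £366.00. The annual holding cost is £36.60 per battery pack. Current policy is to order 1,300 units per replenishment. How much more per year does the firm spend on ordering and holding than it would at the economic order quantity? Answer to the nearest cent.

EOQ = √(2DS/H) = √(2 × 19,700 × 366 / 36.6) ≈ 627.69.
Cost at Q* = (D/Q*)S + (Q*/2)H = √(2DSH) ≈ £22,973.61.
Cost at Q = 1,300: (19,700/1,300)×366 + (1,300/2)×36.6 = £5,546.31 + £23,790.00 = £29,336.31.
Excess = £29,336.31 − £22,973.61 = £6,362.70.

Extra cost ≈ £6,362.70 per year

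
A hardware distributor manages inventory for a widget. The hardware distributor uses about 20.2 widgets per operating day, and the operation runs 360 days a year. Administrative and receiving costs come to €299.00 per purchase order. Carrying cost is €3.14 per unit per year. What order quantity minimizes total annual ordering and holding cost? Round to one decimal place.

Annual demand D = 20.2 × 360 = 7,272.
EOQ = √(2DS / H) = √(2 × 7,272 × 299 / 3.14).
= √(4,348,656 / 3.14) = √1,384,922.293 ≈ 1176.827.

Q* ≈ 1,176.8 widgets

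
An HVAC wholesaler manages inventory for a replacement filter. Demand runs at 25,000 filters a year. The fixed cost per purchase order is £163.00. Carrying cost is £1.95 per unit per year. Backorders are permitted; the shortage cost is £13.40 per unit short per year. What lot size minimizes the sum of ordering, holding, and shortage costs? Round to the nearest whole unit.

With planned backorders, Q* = √(2DS/H) · √((H+B)/B).
√(2DS/H) = √(2 × 25,000 × 163 / 1.95) = 2044.379.
√((H+B)/B) = √((1.95+13.4)/13.4) = 1.0703.
Q* ≈ 2188.080.

Q* ≈ 2,188 filters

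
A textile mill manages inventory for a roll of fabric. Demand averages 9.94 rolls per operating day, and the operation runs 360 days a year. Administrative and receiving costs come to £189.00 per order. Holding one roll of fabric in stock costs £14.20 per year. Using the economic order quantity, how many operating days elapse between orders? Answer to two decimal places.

Annual demand D = 9.94 × 360 = 3,578.4.
The optimal lot size = √(2DS/H) = √(2 × 3,578.4 × 189 / 14.2) ≈ 308.64.
Cycle time = Q*/D × 360 = 308.64 / 3,578.4 × 360 ≈ 31.050 days.

T ≈ 31.05 days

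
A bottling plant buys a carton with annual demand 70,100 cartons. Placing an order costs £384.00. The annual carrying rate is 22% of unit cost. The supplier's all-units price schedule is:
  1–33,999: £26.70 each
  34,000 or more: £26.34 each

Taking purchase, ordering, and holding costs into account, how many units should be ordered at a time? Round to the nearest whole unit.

Q* ≈ 3,027 cartons

Holding cost per unit per year at price C is H = 0.22·C.
Candidates are each tier's EOQ (if it falls in that tier) and each price-break quantity.
EOQ at £26.70 = 3027.4 (feasible in tier 1): TC = 70,100×£26.70 + (70,100/3027.4)×384 + (3027.4/2)×0.22×£26.70 = £1,889,453.06.
EOQ at £26.34 = 3048.0 < 34000, so use break Q=34000: TC = 70,100×£26.34 + (70,100/34000.0)×384 + (34000.0/2)×0.22×£26.34 = £1,945,737.32.
Lowest total cost is £1,889,453.06 at Q = 3027.4.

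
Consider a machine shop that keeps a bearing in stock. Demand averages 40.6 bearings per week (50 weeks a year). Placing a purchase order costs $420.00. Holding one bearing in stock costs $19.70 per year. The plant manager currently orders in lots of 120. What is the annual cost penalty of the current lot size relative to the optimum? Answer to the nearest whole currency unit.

Extra cost ≈ $2,491 per year

Annual demand D = 40.6 × 50 = 2,030.
EOQ = √(2DS/H) = √(2 × 2,030 × 420 / 19.7) ≈ 294.21.
Cost at Q* = (D/Q*)S + (Q*/2)H = √(2DSH) ≈ $5,795.90.
Cost at Q = 120: (2,030/120)×420 + (120/2)×19.7 = $7,105.00 + $1,182.00 = $8,287.00.
Excess = $8,287.00 − $5,795.90 = $2,491.10.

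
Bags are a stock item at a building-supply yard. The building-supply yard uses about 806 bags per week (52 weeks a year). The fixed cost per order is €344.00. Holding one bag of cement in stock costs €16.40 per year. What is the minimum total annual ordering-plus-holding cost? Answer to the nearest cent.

Annual demand D = 806 × 52 = 41,912.
The optimal lot size = √(2DS/H) = √(2 × 41,912 × 344 / 16.4) ≈ 1325.99.
At the optimum the two cost components are equal, so total cost = 2·(Q*/2)H = Q*·H.
Minimum total = √(2DSH) = √(2 × 41,912 × 344 × 16.4) ≈ 21746.298.

TC* ≈ €21,746.30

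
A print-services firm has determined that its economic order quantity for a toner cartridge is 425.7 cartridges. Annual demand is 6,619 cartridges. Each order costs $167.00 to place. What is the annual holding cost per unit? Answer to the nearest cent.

H ≈ $12.20

Invert the EOQ relation Q*² = 2DS/H.
From Q* = √(2DS/H): H = 2DS / Q*² = 2 × 6,619 × 167 / 425.7² = 12.1992.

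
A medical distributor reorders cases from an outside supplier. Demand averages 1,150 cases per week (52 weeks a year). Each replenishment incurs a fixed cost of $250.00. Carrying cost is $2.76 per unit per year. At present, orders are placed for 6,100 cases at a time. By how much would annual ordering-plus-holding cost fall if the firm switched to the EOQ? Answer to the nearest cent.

Annual demand D = 1,150 × 52 = 59,800.
EOQ = √(2DS/H) = √(2 × 59,800 × 250 / 2.76) ≈ 3291.40.
Cost at Q* = (D/Q*)S + (Q*/2)H = √(2DSH) ≈ $9,084.27.
Cost at Q = 6,100: (59,800/6,100)×250 + (6,100/2)×2.76 = $2,450.82 + $8,418.00 = $10,868.82.
Excess = $10,868.82 − $9,084.27 = $1,784.55.

Extra cost ≈ $1,784.55 per year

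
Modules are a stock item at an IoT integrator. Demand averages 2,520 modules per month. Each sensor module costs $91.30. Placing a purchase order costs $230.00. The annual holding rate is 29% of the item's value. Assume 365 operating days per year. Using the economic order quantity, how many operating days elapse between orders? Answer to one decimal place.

Annual demand D = 2,520 × 12 = 30,240.
Holding cost H = 0.29 × $91.30 = $26.4770 per unit per year.
Q* = √(2DS/H) = √(2 × 30,240 × 230 / 26.477) ≈ 724.83.
Cycle time = Q*/D × 365 = 724.83 / 30,240 × 365 ≈ 8.749 days.

T ≈ 8.7 days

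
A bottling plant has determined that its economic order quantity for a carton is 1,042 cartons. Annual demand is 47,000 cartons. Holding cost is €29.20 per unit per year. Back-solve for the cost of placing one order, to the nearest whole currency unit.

Invert the EOQ relation Q*² = 2DS/H.
From Q* = √(2DS/H): S = Q*²H / (2D) = 1,042² × 29.2 / (2 × 47,000) = 337.2799.

S ≈ €337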